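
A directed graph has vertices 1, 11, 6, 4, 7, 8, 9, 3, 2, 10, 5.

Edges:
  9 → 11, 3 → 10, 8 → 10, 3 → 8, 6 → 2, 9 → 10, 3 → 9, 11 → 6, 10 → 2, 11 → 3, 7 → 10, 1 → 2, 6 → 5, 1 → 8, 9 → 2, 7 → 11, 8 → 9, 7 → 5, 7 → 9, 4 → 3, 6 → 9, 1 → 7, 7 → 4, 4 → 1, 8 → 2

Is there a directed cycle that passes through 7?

7 is on a cycle iff 7 can reach itself via ≥1 edge.
7 → 4 → 1 → 7 — yes.

Yes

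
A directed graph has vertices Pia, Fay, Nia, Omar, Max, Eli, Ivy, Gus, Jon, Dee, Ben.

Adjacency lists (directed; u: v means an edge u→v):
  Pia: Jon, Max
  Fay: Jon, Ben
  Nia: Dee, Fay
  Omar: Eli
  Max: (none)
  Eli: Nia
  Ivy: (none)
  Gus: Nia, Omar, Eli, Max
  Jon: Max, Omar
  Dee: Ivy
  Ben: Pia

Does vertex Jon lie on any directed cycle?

Jon is on a cycle iff Jon can reach itself via ≥1 edge.
Jon → Omar → Eli → Nia → Fay → Jon — yes.

Yes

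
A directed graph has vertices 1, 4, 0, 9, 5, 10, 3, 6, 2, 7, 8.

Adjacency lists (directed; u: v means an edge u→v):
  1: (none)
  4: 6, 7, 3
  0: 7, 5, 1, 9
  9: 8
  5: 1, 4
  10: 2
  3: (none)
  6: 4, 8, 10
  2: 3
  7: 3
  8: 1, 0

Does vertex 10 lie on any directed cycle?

No

10 lies on a cycle iff there is a path from 10 back to itself.
Exploring from 10, it never reaches itself; equivalently, its strongly connected component is a singleton.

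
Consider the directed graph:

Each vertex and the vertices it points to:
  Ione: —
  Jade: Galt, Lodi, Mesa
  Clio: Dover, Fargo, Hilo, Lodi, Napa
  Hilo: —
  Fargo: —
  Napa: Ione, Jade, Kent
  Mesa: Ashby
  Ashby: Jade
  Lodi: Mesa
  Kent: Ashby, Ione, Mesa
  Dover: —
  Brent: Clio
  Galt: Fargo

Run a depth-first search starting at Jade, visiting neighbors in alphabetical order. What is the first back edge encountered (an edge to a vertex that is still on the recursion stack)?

Ashby->Jade

DFS from Jade (visiting neighbors in alphabetical order); mark gray on enter, black on exit:
Jade gray
  Galt gray
    Fargo gray
    Fargo black
  Galt black
  Lodi gray
    Mesa gray
      Ashby gray
        Ashby→Jade: Jade is gray → back edge
First back edge: Ashby → Jade.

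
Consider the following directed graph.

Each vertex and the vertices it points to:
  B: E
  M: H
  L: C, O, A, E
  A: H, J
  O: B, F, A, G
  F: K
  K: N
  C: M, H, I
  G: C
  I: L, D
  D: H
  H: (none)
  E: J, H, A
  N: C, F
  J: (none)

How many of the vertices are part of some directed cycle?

A vertex is on a directed cycle iff it belongs to a strongly connected component of size ≥ 2 (or has a self-loop).
The vertices on cycles are {C, F, G, I, K, L, N, O} — 8 in total.

8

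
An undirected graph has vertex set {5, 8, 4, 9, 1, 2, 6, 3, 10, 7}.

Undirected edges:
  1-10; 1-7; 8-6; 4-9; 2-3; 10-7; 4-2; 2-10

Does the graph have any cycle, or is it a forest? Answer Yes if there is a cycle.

DFS, tracking each vertex's parent; an edge to a visited non-parent vertex closes a cycle.
Start from 3:
visit 3 (parent –)
  visit 2 (parent 3)
    visit 10 (parent 2)
      visit 7 (parent 10)
        visit 1 (parent 7)
          1–10: 10 visited and ≠ parent → cycle
Cycle: 10 – 7 – 1 – 10.

Yes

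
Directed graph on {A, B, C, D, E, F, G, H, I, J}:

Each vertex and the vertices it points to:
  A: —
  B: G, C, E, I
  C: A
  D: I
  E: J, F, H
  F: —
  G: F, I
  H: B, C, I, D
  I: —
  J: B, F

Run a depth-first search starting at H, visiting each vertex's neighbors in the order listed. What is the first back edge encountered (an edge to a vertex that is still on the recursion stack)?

DFS from H (visiting each vertex's neighbors in the order listed); mark gray on enter, black on exit:
H gray
  B gray
    G gray
      F gray
      F black
      I gray
      I black
    G black
    C gray
      A gray
      A black
    C black
    E gray
      J gray
        J→B: B is gray → back edge
First back edge: J → B.

J→B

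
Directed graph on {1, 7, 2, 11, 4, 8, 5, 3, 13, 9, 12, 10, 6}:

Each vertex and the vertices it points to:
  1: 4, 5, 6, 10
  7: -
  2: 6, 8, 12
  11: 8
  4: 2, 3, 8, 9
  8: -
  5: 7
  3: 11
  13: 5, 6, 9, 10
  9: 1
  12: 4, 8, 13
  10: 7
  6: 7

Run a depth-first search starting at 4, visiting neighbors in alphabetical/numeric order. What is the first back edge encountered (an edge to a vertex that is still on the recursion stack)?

12→4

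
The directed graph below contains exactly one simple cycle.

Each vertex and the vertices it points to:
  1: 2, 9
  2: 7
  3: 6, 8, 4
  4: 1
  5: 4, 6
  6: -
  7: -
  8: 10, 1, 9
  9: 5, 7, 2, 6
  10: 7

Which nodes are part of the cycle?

1, 4, 5, 9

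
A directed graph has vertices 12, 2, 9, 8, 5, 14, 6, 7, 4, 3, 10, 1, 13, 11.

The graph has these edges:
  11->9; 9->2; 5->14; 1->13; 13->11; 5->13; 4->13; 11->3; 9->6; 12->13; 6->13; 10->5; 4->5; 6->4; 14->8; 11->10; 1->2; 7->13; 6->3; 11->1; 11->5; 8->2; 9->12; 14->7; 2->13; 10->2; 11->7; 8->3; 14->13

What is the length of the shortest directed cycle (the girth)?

For each vertex v, BFS finds the shortest path from v back to v.
The shortest such closed walk is 11 → 1 → 13 → 11, length 3.

3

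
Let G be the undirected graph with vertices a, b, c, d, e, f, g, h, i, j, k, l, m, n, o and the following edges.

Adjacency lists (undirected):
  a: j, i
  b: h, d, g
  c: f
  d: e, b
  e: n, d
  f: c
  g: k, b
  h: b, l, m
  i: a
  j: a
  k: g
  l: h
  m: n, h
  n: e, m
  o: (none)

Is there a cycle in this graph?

DFS, tracking each vertex's parent; an edge to a visited non-parent vertex closes a cycle.
Start from h:
visit h (parent –)
  visit b (parent h)
    b–h: parent, skip
    visit d (parent b)
      visit e (parent d)
        visit n (parent e)
          n–e: parent, skip
          visit m (parent n)
            m–n: parent, skip
            m–h: h visited and ≠ parent → cycle
Cycle: h – b – d – e – n – m – h.

Yes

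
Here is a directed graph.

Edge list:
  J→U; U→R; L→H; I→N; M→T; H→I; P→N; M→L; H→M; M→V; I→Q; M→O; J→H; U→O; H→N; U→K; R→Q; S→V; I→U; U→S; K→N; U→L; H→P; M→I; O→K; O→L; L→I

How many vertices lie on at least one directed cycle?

A vertex is on a directed cycle iff it belongs to a strongly connected component of size ≥ 2 (or has a self-loop).
The vertices on cycles are {H, I, L, M, O, U} — 6 in total.

6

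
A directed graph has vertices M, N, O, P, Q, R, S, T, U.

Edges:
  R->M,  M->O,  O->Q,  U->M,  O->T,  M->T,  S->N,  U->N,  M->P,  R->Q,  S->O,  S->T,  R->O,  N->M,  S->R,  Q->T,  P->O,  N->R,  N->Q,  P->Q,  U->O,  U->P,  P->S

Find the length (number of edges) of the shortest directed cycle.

For each vertex v, BFS finds the shortest path from v back to v.
The shortest such closed walk is N → M → P → S → N, length 4.

4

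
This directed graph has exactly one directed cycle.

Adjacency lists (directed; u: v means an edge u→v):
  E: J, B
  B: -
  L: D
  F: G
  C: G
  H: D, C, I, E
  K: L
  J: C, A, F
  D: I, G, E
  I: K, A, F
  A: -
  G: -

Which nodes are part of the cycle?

DFS with gray/black marking from D:
D gray
  I gray
    K gray
      L gray
        L→D: D is gray → back edge
Back edge closes the cycle D → I → K → L → D; its vertices are {D, I, K, L}.

D, I, K, L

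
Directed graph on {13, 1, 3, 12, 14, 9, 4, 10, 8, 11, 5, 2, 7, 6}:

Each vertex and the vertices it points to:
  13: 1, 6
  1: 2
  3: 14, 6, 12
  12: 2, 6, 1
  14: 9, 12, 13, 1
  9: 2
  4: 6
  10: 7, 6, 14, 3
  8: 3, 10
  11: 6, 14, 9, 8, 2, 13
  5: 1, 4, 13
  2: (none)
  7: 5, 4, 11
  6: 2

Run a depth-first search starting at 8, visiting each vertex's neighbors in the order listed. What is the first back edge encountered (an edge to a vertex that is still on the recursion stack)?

11→8

DFS from 8 (visiting each vertex's neighbors in the order listed); mark gray on enter, black on exit:
8 gray
  3 gray
    14 gray
      9 gray
        2 gray
        2 black
      9 black
      12 gray
        12→2: 2 black — skip
        6 gray
          6→2: 2 black — skip
        6 black
        1 gray
          1→2: 2 black — skip
        1 black
      12 black
      13 gray
        13→1: 1 black — skip
        13→6: 6 black — skip
      13 black
      14→1: 1 black — skip
    14 black
    3→6: 6 black — skip
    3→12: 12 black — skip
  3 black
  10 gray
    7 gray
      5 gray
        5→1: 1 black — skip
        4 gray
          4→6: 6 black — skip
        4 black
        5→13: 13 black — skip
      5 black
      7→4: 4 black — skip
      11 gray
        11→6: 6 black — skip
        11→14: 14 black — skip
        11→9: 9 black — skip
        11→8: 8 is gray → back edge
First back edge: 11 → 8.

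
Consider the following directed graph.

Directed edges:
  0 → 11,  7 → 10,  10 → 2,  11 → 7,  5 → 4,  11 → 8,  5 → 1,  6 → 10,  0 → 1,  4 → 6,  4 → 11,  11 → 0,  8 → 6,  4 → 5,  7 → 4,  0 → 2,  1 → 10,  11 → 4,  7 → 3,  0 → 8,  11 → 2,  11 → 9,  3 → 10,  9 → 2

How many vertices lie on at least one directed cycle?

5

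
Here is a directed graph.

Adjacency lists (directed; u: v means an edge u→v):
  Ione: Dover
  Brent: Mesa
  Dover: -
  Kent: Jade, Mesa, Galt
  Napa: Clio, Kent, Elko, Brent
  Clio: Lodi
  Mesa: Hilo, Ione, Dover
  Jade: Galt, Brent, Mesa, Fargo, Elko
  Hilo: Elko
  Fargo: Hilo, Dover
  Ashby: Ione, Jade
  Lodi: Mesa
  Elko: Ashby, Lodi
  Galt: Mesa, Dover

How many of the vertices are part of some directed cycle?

A vertex is on a directed cycle iff it belongs to a strongly connected component of size ≥ 2 (or has a self-loop).
The vertices on cycles are {Elko, Galt, Hilo, Jade, Lodi, Mesa, Ashby, Brent, Fargo} — 9 in total.

9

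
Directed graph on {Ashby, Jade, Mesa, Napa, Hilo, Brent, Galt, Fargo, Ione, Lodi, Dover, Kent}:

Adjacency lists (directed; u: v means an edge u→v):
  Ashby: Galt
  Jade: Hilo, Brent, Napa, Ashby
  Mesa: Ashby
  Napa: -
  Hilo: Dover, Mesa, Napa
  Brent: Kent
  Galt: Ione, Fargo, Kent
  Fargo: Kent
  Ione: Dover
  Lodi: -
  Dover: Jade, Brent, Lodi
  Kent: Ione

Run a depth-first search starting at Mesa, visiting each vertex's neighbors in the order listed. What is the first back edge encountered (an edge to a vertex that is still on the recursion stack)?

DFS from Mesa (visiting each vertex's neighbors in the order listed); mark gray on enter, black on exit:
Mesa gray
  Ashby gray
    Galt gray
      Ione gray
        Dover gray
          Jade gray
            Hilo gray
              Hilo→Dover: Dover is gray → back edge
First back edge: Hilo → Dover.

Hilo→Dover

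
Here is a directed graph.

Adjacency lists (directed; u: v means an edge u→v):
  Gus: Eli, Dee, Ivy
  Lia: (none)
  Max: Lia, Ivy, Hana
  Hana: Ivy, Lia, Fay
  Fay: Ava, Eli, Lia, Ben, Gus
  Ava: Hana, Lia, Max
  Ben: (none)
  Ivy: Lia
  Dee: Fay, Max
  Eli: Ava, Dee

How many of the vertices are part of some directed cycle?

7

A vertex is on a directed cycle iff it belongs to a strongly connected component of size ≥ 2 (or has a self-loop).
The vertices on cycles are {Ava, Dee, Eli, Fay, Gus, Max, Hana} — 7 in total.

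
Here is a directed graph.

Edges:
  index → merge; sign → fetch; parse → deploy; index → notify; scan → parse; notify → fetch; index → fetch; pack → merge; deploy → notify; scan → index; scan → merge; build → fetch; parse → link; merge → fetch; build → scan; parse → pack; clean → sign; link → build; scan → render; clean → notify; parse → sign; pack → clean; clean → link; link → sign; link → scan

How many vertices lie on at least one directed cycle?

6

A vertex is on a directed cycle iff it belongs to a strongly connected component of size ≥ 2 (or has a self-loop).
The vertices on cycles are {link, pack, scan, build, clean, parse} — 6 in total.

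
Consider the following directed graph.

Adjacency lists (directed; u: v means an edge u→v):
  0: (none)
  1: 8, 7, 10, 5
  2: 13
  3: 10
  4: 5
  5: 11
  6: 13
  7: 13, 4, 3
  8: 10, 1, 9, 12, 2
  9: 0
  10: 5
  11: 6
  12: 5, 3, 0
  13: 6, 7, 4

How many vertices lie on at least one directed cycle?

A vertex is on a directed cycle iff it belongs to a strongly connected component of size ≥ 2 (or has a self-loop).
The vertices on cycles are {1, 3, 4, 5, 6, 7, 8, 10, 11, 13} — 10 in total.

10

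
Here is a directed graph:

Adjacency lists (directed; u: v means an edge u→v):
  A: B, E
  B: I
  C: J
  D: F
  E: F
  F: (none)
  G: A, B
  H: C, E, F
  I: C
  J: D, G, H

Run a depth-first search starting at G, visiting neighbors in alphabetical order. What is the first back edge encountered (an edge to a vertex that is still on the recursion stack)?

J→G

DFS from G (visiting neighbors in alphabetical order); mark gray on enter, black on exit:
G gray
  A gray
    B gray
      I gray
        C gray
          J gray
            D gray
              F gray
              F black
            D black
            J→G: G is gray → back edge
First back edge: J → G.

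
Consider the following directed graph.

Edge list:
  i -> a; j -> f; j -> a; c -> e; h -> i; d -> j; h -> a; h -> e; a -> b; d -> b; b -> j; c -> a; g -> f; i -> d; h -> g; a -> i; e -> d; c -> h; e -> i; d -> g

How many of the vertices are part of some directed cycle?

A vertex is on a directed cycle iff it belongs to a strongly connected component of size ≥ 2 (or has a self-loop).
The vertices on cycles are {a, b, d, i, j} — 5 in total.

5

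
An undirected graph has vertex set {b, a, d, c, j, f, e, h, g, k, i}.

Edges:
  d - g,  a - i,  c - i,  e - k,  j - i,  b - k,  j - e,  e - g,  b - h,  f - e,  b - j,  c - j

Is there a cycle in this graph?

Yes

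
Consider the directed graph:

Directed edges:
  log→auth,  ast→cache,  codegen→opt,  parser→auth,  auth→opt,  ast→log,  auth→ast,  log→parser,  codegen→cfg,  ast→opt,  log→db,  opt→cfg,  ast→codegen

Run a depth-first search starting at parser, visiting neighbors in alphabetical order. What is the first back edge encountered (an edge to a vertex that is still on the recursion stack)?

log→auth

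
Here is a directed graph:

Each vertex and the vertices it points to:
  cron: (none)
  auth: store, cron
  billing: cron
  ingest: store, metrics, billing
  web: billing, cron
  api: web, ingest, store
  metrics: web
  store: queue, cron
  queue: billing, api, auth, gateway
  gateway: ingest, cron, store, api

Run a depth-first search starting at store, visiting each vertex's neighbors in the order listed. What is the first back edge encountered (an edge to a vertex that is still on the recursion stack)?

DFS from store (visiting each vertex's neighbors in the order listed); mark gray on enter, black on exit:
store gray
  queue gray
    billing gray
      cron gray
      cron black
    billing black
    api gray
      web gray
        web→billing: billing black — skip
        web→cron: cron black — skip
      web black
      ingest gray
        ingest→store: store is gray → back edge
First back edge: ingest → store.

ingest->store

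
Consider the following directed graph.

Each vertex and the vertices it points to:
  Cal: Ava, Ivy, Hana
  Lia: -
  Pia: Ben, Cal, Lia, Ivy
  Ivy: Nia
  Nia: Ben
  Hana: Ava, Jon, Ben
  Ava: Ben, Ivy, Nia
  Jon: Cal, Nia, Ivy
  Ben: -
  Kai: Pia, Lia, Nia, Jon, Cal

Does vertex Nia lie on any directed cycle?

Nia lies on a cycle iff there is a path from Nia back to itself.
Exploring from Nia, it never reaches itself; equivalently, its strongly connected component is a singleton.

No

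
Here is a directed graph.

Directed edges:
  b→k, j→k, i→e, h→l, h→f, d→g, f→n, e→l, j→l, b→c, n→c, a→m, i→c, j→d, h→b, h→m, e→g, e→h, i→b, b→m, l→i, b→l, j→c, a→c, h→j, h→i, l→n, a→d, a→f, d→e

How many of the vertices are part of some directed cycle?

A vertex is on a directed cycle iff it belongs to a strongly connected component of size ≥ 2 (or has a self-loop).
The vertices on cycles are {b, d, e, h, i, j, l} — 7 in total.

7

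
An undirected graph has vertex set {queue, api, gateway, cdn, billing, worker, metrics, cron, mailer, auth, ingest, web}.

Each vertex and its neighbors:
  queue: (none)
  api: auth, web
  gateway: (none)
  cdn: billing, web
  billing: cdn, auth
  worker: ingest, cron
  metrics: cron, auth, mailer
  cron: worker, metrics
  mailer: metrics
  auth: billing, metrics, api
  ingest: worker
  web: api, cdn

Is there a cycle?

Yes

DFS, tracking each vertex's parent; an edge to a visited non-parent vertex closes a cycle.
Start from billing:
visit billing (parent –)
  visit cdn (parent billing)
    cdn–billing: parent, skip
    visit web (parent cdn)
      visit api (parent web)
        visit auth (parent api)
          auth–billing: billing visited and ≠ parent → cycle
Cycle: billing – cdn – web – api – auth – billing.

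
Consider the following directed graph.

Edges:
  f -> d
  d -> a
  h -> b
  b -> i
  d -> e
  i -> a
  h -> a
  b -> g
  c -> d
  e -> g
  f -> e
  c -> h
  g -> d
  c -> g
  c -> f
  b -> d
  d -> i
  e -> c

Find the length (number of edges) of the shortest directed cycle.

3

For each vertex v, BFS finds the shortest path from v back to v.
The shortest such closed walk is f → e → c → f, length 3.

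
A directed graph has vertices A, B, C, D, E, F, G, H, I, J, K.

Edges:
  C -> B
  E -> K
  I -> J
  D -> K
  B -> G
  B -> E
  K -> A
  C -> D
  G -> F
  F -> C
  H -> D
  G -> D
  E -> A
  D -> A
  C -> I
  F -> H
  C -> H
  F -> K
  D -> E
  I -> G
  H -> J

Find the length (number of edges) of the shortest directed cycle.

4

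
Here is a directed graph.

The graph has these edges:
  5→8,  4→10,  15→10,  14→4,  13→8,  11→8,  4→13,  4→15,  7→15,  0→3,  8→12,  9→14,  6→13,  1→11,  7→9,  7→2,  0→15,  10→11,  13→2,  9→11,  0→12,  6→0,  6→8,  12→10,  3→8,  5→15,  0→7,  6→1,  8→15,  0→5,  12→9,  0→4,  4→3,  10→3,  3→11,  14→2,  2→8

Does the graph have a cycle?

DFS with white/gray/black marking, starting from 1:
1 gray
  11 gray
    8 gray
      12 gray
        10 gray
          3 gray
            3→8: 8 is gray → back edge
Back edge found, so a cycle exists: 8 → 12 → 10 → 3 → 8.

Yes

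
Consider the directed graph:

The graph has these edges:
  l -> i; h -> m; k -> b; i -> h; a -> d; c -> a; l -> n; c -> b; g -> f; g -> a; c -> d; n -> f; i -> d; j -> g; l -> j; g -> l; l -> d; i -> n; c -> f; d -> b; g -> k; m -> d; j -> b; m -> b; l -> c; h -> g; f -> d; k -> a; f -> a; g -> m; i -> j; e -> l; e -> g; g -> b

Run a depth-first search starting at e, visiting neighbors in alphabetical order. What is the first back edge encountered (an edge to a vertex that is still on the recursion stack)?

h→g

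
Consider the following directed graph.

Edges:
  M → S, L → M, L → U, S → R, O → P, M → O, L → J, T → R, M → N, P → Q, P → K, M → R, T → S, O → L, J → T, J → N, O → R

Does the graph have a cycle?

Yes

DFS with white/gray/black marking, starting from J:
J gray
  N gray
  N black
  T gray
    R gray
    R black
    S gray
      S→R: R black — skip
    S black
  T black
J black
K gray
K black
L gray
  U gray
  U black
  L→J: J black — skip
  M gray
    M→S: S black — skip
    O gray
      O→L: L is gray → back edge
Back edge found, so a cycle exists: L → M → O → L.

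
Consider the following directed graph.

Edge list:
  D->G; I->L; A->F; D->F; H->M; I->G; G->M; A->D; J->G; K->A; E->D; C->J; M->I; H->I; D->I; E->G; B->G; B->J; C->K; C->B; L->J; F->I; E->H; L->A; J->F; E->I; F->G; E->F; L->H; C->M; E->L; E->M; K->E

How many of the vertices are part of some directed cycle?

A vertex is on a directed cycle iff it belongs to a strongly connected component of size ≥ 2 (or has a self-loop).
The vertices on cycles are {A, D, F, G, H, I, J, L, M} — 9 in total.

9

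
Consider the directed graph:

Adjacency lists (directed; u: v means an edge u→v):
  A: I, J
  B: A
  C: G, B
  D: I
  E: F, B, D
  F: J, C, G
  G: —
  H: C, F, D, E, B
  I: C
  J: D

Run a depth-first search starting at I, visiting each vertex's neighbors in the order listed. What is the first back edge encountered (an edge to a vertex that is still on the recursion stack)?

A→I

DFS from I (visiting each vertex's neighbors in the order listed); mark gray on enter, black on exit:
I gray
  C gray
    G gray
    G black
    B gray
      A gray
        A→I: I is gray → back edge
First back edge: A → I.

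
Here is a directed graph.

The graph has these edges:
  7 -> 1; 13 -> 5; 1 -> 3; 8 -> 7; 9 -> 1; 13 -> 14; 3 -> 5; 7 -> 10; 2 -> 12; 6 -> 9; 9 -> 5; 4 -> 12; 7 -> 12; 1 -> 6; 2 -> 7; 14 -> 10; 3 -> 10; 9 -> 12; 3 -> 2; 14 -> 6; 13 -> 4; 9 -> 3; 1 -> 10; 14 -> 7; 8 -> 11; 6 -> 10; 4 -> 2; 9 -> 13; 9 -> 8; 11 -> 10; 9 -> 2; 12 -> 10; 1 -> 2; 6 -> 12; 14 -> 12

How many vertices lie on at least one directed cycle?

10

A vertex is on a directed cycle iff it belongs to a strongly connected component of size ≥ 2 (or has a self-loop).
The vertices on cycles are {1, 2, 3, 4, 6, 7, 8, 9, 13, 14} — 10 in total.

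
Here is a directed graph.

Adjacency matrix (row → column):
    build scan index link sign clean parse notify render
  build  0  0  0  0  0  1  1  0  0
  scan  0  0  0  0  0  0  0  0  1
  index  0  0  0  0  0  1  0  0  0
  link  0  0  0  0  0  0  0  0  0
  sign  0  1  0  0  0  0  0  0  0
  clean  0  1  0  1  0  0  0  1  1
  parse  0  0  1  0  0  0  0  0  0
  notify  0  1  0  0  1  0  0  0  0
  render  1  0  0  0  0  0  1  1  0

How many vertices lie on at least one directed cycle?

8

A vertex is on a directed cycle iff it belongs to a strongly connected component of size ≥ 2 (or has a self-loop).
The vertices on cycles are {scan, sign, build, clean, index, parse, notify, render} — 8 in total.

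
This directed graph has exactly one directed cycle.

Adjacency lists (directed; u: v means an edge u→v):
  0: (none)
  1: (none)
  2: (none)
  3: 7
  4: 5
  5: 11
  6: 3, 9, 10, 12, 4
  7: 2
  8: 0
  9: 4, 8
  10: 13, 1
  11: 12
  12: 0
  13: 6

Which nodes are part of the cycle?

6, 10, 13

DFS with gray/black marking from 6:
6 gray
  3 gray
    7 gray
      2 gray
      2 black
    7 black
  3 black
  9 gray
    4 gray
      5 gray
        11 gray
          12 gray
            0 gray
            0 black
          12 black
        11 black
      5 black
    4 black
    8 gray
      8→0: 0 black — skip
    8 black
  9 black
  10 gray
    13 gray
      13→6: 6 is gray → back edge
Back edge closes the cycle 6 → 10 → 13 → 6; its vertices are {6, 10, 13}.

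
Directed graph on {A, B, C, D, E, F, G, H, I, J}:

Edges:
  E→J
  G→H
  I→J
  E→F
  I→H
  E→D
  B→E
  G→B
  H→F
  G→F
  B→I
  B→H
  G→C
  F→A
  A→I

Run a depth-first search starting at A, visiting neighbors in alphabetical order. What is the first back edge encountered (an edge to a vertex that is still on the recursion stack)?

F→A

DFS from A (visiting neighbors in alphabetical order); mark gray on enter, black on exit:
A gray
  I gray
    H gray
      F gray
        F→A: A is gray → back edge
First back edge: F → A.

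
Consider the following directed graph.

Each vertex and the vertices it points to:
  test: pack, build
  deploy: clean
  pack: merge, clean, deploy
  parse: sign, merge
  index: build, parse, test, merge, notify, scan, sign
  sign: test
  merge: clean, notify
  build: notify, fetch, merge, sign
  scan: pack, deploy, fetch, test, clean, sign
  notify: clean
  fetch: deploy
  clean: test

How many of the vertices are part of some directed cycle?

9

A vertex is on a directed cycle iff it belongs to a strongly connected component of size ≥ 2 (or has a self-loop).
The vertices on cycles are {pack, sign, test, build, clean, fetch, merge, deploy, notify} — 9 in total.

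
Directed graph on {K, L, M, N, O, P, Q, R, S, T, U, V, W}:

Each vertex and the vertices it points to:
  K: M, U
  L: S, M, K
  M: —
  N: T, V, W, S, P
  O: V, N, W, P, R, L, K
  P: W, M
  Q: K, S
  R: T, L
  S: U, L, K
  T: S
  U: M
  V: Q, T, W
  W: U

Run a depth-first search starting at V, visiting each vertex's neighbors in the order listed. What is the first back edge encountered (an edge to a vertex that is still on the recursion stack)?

L->S

DFS from V (visiting each vertex's neighbors in the order listed); mark gray on enter, black on exit:
V gray
  Q gray
    K gray
      M gray
      M black
      U gray
        U→M: M black — skip
      U black
    K black
    S gray
      S→U: U black — skip
      L gray
        L→S: S is gray → back edge
First back edge: L → S.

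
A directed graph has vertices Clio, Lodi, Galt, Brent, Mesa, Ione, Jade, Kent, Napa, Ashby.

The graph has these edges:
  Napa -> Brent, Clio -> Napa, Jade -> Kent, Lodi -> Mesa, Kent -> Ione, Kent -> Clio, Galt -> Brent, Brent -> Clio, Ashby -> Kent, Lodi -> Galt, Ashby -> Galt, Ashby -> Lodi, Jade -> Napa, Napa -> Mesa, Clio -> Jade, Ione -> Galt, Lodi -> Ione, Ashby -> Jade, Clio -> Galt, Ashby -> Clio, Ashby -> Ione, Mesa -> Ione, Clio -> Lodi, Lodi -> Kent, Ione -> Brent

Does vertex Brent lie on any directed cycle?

Brent is on a cycle iff Brent can reach itself via ≥1 edge.
Brent → Clio → Galt → Brent — yes.

Yes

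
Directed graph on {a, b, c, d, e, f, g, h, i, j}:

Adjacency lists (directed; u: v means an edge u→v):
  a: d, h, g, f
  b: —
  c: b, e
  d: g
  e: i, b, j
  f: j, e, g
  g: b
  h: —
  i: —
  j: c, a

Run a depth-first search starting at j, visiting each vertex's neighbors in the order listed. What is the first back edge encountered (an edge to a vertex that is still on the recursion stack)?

e→j

DFS from j (visiting each vertex's neighbors in the order listed); mark gray on enter, black on exit:
j gray
  c gray
    b gray
    b black
    e gray
      i gray
      i black
      e→b: b black — skip
      e→j: j is gray → back edge
First back edge: e → j.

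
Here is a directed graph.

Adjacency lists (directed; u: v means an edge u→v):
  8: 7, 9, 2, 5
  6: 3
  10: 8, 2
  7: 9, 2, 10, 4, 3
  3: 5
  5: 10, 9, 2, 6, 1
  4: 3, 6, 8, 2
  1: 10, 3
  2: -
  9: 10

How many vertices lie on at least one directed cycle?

9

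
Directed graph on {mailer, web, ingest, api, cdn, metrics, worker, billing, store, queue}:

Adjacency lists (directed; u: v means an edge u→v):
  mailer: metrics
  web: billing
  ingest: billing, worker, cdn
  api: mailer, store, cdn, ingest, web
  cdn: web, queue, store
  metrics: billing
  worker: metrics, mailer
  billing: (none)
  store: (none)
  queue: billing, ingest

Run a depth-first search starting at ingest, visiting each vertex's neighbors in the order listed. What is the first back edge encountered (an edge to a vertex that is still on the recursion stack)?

DFS from ingest (visiting each vertex's neighbors in the order listed); mark gray on enter, black on exit:
ingest gray
  billing gray
  billing black
  worker gray
    metrics gray
      metrics→billing: billing black — skip
    metrics black
    mailer gray
      mailer→metrics: metrics black — skip
    mailer black
  worker black
  cdn gray
    web gray
      web→billing: billing black — skip
    web black
    queue gray
      queue→billing: billing black — skip
      queue→ingest: ingest is gray → back edge
First back edge: queue → ingest.

queue→ingest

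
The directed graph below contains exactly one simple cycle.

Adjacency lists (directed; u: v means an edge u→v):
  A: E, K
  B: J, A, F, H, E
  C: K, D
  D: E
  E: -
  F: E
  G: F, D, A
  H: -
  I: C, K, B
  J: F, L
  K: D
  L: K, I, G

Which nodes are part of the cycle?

DFS with gray/black marking from L:
L gray
  K gray
    D gray
      E gray
      E black
    D black
  K black
  I gray
    C gray
      C→K: K black — skip
      C→D: D black — skip
    C black
    I→K: K black — skip
    B gray
      J gray
        F gray
          F→E: E black — skip
        F black
        J→L: L is gray → back edge
Back edge closes the cycle L → I → B → J → L; its vertices are {B, I, J, L}.

B, I, J, L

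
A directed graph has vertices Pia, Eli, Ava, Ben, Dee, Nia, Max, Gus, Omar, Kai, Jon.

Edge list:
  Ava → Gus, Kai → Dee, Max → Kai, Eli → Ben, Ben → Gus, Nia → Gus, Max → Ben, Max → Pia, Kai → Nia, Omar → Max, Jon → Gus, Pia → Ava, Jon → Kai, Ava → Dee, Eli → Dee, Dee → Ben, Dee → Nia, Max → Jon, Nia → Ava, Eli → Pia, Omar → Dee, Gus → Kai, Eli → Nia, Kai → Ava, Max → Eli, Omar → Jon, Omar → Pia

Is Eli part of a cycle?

No

Eli lies on a cycle iff there is a path from Eli back to itself.
Exploring from Eli, it never reaches itself; equivalently, its strongly connected component is a singleton.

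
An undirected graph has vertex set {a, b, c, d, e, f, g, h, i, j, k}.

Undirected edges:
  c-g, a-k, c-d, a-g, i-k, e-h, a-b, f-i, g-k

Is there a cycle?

Yes

DFS, tracking each vertex's parent; an edge to a visited non-parent vertex closes a cycle.
Start from h:
visit h (parent –)
  visit e (parent h)
    e–h: parent, skip
visit a (parent –)
  visit k (parent a)
    visit i (parent k)
      visit f (parent i)
        f–i: parent, skip
      i–k: parent, skip
    visit g (parent k)
      visit c (parent g)
        c–g: parent, skip
        visit d (parent c)
          d–c: parent, skip
      g–a: a visited and ≠ parent → cycle
Cycle: a – k – g – a.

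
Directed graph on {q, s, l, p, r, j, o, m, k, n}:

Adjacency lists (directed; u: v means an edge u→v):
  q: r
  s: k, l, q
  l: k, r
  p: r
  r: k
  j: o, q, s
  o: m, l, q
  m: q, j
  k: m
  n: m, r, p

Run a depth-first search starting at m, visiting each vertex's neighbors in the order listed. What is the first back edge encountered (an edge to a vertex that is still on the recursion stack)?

k→m

DFS from m (visiting each vertex's neighbors in the order listed); mark gray on enter, black on exit:
m gray
  q gray
    r gray
      k gray
        k→m: m is gray → back edge
First back edge: k → m.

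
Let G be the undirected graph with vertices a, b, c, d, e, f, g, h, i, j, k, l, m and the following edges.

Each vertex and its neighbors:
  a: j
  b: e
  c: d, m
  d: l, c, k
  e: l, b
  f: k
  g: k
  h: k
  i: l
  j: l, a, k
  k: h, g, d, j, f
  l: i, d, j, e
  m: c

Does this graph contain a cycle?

Yes

DFS, tracking each vertex's parent; an edge to a visited non-parent vertex closes a cycle.
Start from b:
visit b (parent –)
  visit e (parent b)
    visit l (parent e)
      visit i (parent l)
        i–l: parent, skip
      visit d (parent l)
        d–l: parent, skip
        visit c (parent d)
          c–d: parent, skip
          visit m (parent c)
            m–c: parent, skip
        visit k (parent d)
          visit h (parent k)
            h–k: parent, skip
          visit g (parent k)
            g–k: parent, skip
          k–d: parent, skip
          visit j (parent k)
            j–l: l visited and ≠ parent → cycle
Cycle: l – d – k – j – l.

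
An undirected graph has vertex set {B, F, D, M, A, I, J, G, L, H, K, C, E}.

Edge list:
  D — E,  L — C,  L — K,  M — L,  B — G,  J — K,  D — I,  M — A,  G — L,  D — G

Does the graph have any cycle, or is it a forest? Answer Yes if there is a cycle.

DFS, tracking each vertex's parent; an edge to a visited non-parent vertex closes a cycle.
Start from L:
visit L (parent –)
  visit M (parent L)
    M–L: parent, skip
    visit A (parent M)
      A–M: parent, skip
  visit C (parent L)
    C–L: parent, skip
  visit G (parent L)
    visit B (parent G)
      B–G: parent, skip
    visit D (parent G)
      visit E (parent D)
        E–D: parent, skip
      D–G: parent, skip
      visit I (parent D)
        I–D: parent, skip
    G–L: parent, skip
  visit K (parent L)
    K–L: parent, skip
    visit J (parent K)
      J–K: parent, skip
visit F (parent –)
visit H (parent –)
No non-parent visited neighbor found — the graph is a forest.

No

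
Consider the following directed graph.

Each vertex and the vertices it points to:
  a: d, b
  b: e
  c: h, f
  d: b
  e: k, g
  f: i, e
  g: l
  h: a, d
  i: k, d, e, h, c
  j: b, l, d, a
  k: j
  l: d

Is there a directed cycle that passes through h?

No

h lies on a cycle iff there is a path from h back to itself.
Exploring from h, it never reaches itself; equivalently, its strongly connected component is a singleton.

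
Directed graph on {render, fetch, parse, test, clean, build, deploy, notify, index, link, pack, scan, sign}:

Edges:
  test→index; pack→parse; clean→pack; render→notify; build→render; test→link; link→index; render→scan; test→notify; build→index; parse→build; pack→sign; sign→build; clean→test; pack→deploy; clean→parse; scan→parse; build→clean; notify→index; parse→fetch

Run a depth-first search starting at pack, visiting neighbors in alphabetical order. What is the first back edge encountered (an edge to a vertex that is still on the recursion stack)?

clean→pack

DFS from pack (visiting neighbors in alphabetical order); mark gray on enter, black on exit:
pack gray
  deploy gray
  deploy black
  parse gray
    build gray
      clean gray
        clean→pack: pack is gray → back edge
First back edge: clean → pack.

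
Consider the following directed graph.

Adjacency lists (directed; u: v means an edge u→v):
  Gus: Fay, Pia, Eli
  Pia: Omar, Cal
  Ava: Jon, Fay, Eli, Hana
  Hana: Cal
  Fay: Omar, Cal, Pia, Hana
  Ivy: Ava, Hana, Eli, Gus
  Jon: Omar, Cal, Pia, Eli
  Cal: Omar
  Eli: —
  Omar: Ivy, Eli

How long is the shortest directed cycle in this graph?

4

For each vertex v, BFS finds the shortest path from v back to v.
The shortest such closed walk is Ivy → Gus → Pia → Omar → Ivy, length 4.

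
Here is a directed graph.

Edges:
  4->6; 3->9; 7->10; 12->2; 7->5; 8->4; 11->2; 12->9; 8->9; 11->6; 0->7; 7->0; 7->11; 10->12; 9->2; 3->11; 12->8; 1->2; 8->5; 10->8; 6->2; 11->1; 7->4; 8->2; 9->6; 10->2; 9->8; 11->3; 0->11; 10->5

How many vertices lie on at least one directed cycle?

A vertex is on a directed cycle iff it belongs to a strongly connected component of size ≥ 2 (or has a self-loop).
The vertices on cycles are {0, 3, 7, 8, 9, 11} — 6 in total.

6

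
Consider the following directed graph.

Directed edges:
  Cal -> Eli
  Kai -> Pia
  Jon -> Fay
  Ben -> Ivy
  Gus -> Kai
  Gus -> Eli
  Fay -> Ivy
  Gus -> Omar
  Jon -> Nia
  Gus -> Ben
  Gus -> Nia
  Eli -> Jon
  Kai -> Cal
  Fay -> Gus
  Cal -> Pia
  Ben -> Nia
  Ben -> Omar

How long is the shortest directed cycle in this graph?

4

For each vertex v, BFS finds the shortest path from v back to v.
The shortest such closed walk is Gus → Eli → Jon → Fay → Gus, length 4.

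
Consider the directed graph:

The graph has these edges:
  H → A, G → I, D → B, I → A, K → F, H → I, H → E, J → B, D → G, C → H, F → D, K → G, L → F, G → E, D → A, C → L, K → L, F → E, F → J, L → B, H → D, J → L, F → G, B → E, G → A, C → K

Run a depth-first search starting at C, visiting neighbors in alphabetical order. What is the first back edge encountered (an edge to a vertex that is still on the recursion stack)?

L→F

DFS from C (visiting neighbors in alphabetical order); mark gray on enter, black on exit:
C gray
  H gray
    A gray
    A black
    D gray
      D→A: A black — skip
      B gray
        E gray
        E black
      B black
      G gray
        G→A: A black — skip
        G→E: E black — skip
        I gray
          I→A: A black — skip
        I black
      G black
    D black
    H→E: E black — skip
    H→I: I black — skip
  H black
  K gray
    F gray
      F→D: D black — skip
      F→E: E black — skip
      F→G: G black — skip
      J gray
        J→B: B black — skip
        L gray
          L→B: B black — skip
          L→F: F is gray → back edge
First back edge: L → F.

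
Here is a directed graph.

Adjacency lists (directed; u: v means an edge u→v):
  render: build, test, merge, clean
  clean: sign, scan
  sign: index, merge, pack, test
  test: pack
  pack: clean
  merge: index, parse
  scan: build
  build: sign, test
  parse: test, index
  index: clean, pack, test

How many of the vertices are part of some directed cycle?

9

A vertex is on a directed cycle iff it belongs to a strongly connected component of size ≥ 2 (or has a self-loop).
The vertices on cycles are {pack, scan, sign, test, build, clean, index, merge, parse} — 9 in total.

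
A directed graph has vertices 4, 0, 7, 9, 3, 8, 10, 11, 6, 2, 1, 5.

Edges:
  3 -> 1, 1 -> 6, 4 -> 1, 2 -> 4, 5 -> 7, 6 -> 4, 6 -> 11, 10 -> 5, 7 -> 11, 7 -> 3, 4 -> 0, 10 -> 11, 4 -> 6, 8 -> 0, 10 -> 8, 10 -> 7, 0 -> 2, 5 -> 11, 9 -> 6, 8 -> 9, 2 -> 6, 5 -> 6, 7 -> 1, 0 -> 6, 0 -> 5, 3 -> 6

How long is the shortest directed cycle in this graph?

For each vertex v, BFS finds the shortest path from v back to v.
The shortest such closed walk is 4 → 6 → 4, length 2.

2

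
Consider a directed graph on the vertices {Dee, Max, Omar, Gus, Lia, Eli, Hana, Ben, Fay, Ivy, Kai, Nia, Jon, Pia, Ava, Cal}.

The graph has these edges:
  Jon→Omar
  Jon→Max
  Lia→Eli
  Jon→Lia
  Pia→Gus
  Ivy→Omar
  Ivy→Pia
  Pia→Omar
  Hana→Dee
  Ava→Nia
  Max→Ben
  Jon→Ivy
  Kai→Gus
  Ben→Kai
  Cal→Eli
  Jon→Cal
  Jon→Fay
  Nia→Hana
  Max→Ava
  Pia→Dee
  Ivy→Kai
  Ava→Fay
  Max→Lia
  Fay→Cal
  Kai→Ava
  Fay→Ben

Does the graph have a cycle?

DFS with white/gray/black marking, starting from Ava:
Ava gray
  Nia gray
    Hana gray
      Dee gray
      Dee black
    Hana black
  Nia black
  Fay gray
    Cal gray
      Eli gray
      Eli black
    Cal black
    Ben gray
      Kai gray
        Gus gray
        Gus black
        Kai→Ava: Ava is gray → back edge
Back edge found, so a cycle exists: Ava → Fay → Ben → Kai → Ava.

Yes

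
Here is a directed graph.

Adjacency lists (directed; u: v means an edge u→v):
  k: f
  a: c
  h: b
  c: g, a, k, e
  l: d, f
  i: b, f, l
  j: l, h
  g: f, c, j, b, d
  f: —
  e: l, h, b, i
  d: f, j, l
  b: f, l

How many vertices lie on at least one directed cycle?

A vertex is on a directed cycle iff it belongs to a strongly connected component of size ≥ 2 (or has a self-loop).
The vertices on cycles are {a, b, c, d, g, h, j, l} — 8 in total.

8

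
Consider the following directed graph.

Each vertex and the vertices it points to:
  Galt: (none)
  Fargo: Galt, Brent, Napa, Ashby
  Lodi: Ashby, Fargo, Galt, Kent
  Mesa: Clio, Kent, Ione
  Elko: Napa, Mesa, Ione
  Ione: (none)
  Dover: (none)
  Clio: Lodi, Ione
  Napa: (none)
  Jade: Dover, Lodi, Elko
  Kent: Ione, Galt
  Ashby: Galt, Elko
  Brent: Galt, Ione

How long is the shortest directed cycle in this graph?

5

For each vertex v, BFS finds the shortest path from v back to v.
The shortest such closed walk is Lodi → Ashby → Elko → Mesa → Clio → Lodi, length 5.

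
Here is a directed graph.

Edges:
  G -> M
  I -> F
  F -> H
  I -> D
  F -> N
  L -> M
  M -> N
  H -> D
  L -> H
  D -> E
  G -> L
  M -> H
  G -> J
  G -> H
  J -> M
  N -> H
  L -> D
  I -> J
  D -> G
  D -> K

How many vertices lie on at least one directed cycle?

A vertex is on a directed cycle iff it belongs to a strongly connected component of size ≥ 2 (or has a self-loop).
The vertices on cycles are {D, G, H, J, L, M, N} — 7 in total.

7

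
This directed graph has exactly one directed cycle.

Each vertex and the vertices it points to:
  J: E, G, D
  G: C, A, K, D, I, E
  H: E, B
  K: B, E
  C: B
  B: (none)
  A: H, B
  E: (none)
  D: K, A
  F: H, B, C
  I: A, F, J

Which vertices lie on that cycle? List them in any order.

DFS with gray/black marking from J:
J gray
  E gray
  E black
  G gray
    C gray
      B gray
      B black
    C black
    A gray
      H gray
        H→E: E black — skip
        H→B: B black — skip
      H black
      A→B: B black — skip
    A black
    K gray
      K→B: B black — skip
      K→E: E black — skip
    K black
    D gray
      D→K: K black — skip
      D→A: A black — skip
    D black
    I gray
      I→A: A black — skip
      F gray
        F→H: H black — skip
        F→B: B black — skip
        F→C: C black — skip
      F black
      I→J: J is gray → back edge
Back edge closes the cycle J → G → I → J; its vertices are {G, I, J}.

G, I, J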